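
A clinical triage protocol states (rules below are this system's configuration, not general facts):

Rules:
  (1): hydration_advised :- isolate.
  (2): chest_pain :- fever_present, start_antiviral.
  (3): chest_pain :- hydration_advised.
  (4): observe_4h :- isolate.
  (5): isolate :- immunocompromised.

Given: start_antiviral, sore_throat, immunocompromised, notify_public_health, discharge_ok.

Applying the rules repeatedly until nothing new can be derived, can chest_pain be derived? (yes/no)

Round 1 — (5), derive isolate.
Round 2 — (1), (4), derive hydration_advised, observe_4h.
Round 3 — (3), derive chest_pain.
chest_pain appears in round 3, so it is derivable.

yes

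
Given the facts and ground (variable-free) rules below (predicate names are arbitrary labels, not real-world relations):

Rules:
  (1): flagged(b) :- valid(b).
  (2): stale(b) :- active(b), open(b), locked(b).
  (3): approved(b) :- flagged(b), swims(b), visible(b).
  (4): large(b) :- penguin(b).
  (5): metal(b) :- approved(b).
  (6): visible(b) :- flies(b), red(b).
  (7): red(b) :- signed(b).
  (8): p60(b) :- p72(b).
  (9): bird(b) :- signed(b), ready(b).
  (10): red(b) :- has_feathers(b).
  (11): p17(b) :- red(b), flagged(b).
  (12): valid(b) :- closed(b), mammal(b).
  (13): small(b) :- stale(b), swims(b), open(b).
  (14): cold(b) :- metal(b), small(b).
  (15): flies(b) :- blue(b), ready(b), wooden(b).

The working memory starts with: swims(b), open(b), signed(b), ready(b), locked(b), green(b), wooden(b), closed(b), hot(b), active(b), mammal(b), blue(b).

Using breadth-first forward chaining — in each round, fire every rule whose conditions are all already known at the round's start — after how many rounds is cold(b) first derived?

5

Round 1 fires (2), (7), (9), (12), (15), giving stale(b), red(b), bird(b), valid(b), flies(b).
Round 2 fires (1), (6), (13), giving flagged(b), visible(b), small(b).
Round 3 fires (3), (11), giving approved(b), p17(b).
Round 4 fires (5), giving metal(b).
Round 5 fires (14), giving cold(b).
cold(b) first appears in round 5.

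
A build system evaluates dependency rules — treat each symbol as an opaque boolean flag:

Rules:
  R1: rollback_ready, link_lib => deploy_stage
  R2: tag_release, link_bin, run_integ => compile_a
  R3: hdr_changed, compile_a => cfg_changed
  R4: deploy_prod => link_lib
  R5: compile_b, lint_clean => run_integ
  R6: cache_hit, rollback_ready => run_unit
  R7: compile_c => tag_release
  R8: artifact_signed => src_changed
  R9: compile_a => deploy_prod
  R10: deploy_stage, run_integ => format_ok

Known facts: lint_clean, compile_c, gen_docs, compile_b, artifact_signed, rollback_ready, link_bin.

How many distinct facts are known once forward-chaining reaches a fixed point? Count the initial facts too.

Round 1 fires R5, R7, R8, giving run_integ, tag_release, src_changed.
Round 2 fires R2, giving compile_a.
Round 3 fires R9, giving deploy_prod.
Round 4 fires R4, giving link_lib.
Round 5 fires R1, giving deploy_stage.
Round 6 fires R10, giving format_ok.
Closure: {artifact_signed, compile_a, compile_b, compile_c, deploy_prod, deploy_stage, format_ok, gen_docs, link_bin, link_lib, lint_clean, rollback_ready, run_integ, src_changed, tag_release} — 15 facts.

15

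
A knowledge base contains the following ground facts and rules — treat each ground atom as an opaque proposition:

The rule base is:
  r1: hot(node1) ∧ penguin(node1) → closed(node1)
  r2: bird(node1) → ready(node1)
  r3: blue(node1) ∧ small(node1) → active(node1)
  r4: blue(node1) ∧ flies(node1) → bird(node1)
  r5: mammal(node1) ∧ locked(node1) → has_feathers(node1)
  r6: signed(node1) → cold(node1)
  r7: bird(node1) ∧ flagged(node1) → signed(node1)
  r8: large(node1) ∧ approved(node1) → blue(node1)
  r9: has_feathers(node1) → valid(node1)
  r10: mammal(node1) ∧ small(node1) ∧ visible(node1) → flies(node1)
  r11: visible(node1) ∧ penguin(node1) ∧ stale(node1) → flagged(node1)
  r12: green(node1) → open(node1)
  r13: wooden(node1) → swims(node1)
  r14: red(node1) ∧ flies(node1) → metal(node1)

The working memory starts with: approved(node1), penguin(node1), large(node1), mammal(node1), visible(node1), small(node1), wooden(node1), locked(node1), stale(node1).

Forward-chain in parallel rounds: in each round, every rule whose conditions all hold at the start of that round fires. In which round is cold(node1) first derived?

Round 1: r5 [mammal(node1) ∧ locked(node1) → has_feathers(node1)]; r8 [large(node1) ∧ approved(node1) → blue(node1)]; r10 [mammal(node1) ∧ small(node1) ∧ visible(node1) → flies(node1)]; r11 [visible(node1) ∧ penguin(node1) ∧ stale(node1) → flagged(node1)]; r13 [wooden(node1) → swims(node1)]. New: has_feathers(node1), blue(node1), flies(node1), flagged(node1), swims(node1).
Round 2: r3 [blue(node1) ∧ small(node1) → active(node1)]; r4 [blue(node1) ∧ flies(node1) → bird(node1)]; r9 [has_feathers(node1) → valid(node1)]. New: active(node1), bird(node1), valid(node1).
Round 3: r2 [bird(node1) → ready(node1)]; r7 [bird(node1) ∧ flagged(node1) → signed(node1)]. New: ready(node1), signed(node1).
Round 4: r6 [signed(node1) → cold(node1)]. New: cold(node1).
cold(node1) first appears in round 4.

4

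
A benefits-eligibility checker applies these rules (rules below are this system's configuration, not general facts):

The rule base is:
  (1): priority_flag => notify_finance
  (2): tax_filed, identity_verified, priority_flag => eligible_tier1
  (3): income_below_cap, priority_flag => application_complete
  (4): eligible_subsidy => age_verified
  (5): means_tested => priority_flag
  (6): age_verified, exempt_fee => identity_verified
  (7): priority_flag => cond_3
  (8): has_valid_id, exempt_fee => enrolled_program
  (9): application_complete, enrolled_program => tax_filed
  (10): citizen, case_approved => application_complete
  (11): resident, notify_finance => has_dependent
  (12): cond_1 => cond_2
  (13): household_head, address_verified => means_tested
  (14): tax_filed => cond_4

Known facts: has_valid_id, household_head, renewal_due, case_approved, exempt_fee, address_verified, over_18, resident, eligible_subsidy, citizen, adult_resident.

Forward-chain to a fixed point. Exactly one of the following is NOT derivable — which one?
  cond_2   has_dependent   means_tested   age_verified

cond_2

Round 1 — (4), (8), (10), (13), derive age_verified, enrolled_program, application_complete, means_tested.
Round 2 — (5), (6), (9), derive priority_flag, identity_verified, tax_filed.
Round 3 — (1), (2), (7), (14), derive notify_finance, eligible_tier1, cond_3, cond_4.
Round 4 — (11), derive has_dependent.
Derived: means_tested (round 1), has_dependent (round 4), age_verified (round 1). cond_2 never appears in any round.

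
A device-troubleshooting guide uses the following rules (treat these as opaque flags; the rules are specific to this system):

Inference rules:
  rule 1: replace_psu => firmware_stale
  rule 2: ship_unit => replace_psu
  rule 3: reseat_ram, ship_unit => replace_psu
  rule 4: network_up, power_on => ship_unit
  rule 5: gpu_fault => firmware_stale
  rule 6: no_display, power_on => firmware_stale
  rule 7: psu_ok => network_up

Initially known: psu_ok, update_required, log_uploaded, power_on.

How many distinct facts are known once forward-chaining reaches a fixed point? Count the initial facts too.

8

Round 1 — rule 7, derive network_up.
Round 2 — rule 4, derive ship_unit.
Round 3 — rule 2, derive replace_psu.
Round 4 — rule 1, derive firmware_stale.
Closure: {firmware_stale, log_uploaded, network_up, power_on, psu_ok, replace_psu, ship_unit, update_required} — 8 facts.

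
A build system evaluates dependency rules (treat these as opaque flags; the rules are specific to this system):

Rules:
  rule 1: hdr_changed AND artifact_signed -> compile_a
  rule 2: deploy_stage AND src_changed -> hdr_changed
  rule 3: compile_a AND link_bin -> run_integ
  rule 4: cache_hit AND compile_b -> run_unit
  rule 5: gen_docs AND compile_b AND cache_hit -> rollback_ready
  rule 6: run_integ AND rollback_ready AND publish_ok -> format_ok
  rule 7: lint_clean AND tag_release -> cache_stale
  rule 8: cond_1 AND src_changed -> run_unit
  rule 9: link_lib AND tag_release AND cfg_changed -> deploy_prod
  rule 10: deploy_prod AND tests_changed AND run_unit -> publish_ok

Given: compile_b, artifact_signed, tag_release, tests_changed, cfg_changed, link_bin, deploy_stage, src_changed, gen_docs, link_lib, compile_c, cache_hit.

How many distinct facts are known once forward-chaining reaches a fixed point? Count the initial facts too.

20

[1] rule 2 [deploy_stage AND src_changed -> hdr_changed]; rule 4 [cache_hit AND compile_b -> run_unit]; rule 5 [gen_docs AND compile_b AND cache_hit -> rollback_ready]; rule 9 [link_lib AND tag_release AND cfg_changed -> deploy_prod]. ⇒ new: hdr_changed, run_unit, rollback_ready, deploy_prod.
[2] rule 1 [hdr_changed AND artifact_signed -> compile_a]; rule 10 [deploy_prod AND tests_changed AND run_unit -> publish_ok]. ⇒ new: compile_a, publish_ok.
[3] rule 3 [compile_a AND link_bin -> run_integ]. ⇒ new: run_integ.
[4] rule 6 [run_integ AND rollback_ready AND publish_ok -> format_ok]. ⇒ new: format_ok.
Closure: {artifact_signed, cache_hit, cfg_changed, compile_a, compile_b, compile_c, deploy_prod, deploy_stage, format_ok, gen_docs, hdr_changed, link_bin, link_lib, publish_ok, rollback_ready, run_integ, run_unit, src_changed, tag_release, tests_changed} — 20 facts.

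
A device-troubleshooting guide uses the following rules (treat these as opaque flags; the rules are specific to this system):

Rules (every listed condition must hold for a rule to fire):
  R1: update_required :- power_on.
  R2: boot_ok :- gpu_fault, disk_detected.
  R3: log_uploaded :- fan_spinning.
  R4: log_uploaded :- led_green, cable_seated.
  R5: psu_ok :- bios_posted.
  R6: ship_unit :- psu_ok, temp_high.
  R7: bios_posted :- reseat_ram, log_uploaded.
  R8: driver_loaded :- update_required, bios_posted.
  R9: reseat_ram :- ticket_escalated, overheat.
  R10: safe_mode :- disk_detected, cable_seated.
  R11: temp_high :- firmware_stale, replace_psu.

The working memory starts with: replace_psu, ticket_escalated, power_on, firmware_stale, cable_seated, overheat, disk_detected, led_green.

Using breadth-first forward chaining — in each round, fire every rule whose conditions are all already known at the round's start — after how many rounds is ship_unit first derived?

Round 1: R1 [update_required :- power_on.]; R4 [log_uploaded :- led_green, cable_seated.]; R9 [reseat_ram :- ticket_escalated, overheat.]; R10 [safe_mode :- disk_detected, cable_seated.]; R11 [temp_high :- firmware_stale, replace_psu.]. New: update_required, log_uploaded, reseat_ram, safe_mode, temp_high.
Round 2: R7 [bios_posted :- reseat_ram, log_uploaded.]. New: bios_posted.
Round 3: R5 [psu_ok :- bios_posted.]; R8 [driver_loaded :- update_required, bios_posted.]. New: psu_ok, driver_loaded.
Round 4: R6 [ship_unit :- psu_ok, temp_high.]. New: ship_unit.
ship_unit first appears in round 4.

4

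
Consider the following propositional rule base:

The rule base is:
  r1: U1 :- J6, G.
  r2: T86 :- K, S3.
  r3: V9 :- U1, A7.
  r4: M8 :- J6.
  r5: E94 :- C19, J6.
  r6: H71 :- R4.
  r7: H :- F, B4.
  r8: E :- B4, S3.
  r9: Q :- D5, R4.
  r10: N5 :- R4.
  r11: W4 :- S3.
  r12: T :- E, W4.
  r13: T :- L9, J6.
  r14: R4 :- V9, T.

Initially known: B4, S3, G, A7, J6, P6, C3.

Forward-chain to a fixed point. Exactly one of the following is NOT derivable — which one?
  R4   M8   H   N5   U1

H

Round 1: r1 [U1 :- J6, G.]; r4 [M8 :- J6.]; r8 [E :- B4, S3.]; r11 [W4 :- S3.]. New: U1, M8, E, W4.
Round 2: r3 [V9 :- U1, A7.]; r12 [T :- E, W4.]. New: V9, T.
Round 3: r14 [R4 :- V9, T.]. New: R4.
Round 4: r6 [H71 :- R4.]; r10 [N5 :- R4.]. New: H71, N5.
Derived: U1 (round 1), N5 (round 4), M8 (round 1), R4 (round 3). H never appears in any round.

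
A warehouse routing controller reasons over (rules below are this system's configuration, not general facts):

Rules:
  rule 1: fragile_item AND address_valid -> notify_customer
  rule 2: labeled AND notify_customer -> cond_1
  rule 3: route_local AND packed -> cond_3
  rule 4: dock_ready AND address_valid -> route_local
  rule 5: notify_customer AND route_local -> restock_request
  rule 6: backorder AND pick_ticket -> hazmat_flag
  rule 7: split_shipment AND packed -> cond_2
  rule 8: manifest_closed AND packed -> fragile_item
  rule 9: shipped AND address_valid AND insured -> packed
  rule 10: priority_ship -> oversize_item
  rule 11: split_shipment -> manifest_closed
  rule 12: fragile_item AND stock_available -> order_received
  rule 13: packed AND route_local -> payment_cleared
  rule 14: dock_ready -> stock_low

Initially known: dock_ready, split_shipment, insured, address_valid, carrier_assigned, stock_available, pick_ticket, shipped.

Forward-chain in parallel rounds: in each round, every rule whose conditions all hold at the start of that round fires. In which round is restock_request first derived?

Round 1: rule 4 [dock_ready AND address_valid -> route_local]; rule 9 [shipped AND address_valid AND insured -> packed]; rule 11 [split_shipment -> manifest_closed]; rule 14 [dock_ready -> stock_low]. New: route_local, packed, manifest_closed, stock_low.
Round 2: rule 3 [route_local AND packed -> cond_3]; rule 7 [split_shipment AND packed -> cond_2]; rule 8 [manifest_closed AND packed -> fragile_item]; rule 13 [packed AND route_local -> payment_cleared]. New: cond_3, cond_2, fragile_item, payment_cleared.
Round 3: rule 1 [fragile_item AND address_valid -> notify_customer]; rule 12 [fragile_item AND stock_available -> order_received]. New: notify_customer, order_received.
Round 4: rule 5 [notify_customer AND route_local -> restock_request]. New: restock_request.
restock_request first appears in round 4.

4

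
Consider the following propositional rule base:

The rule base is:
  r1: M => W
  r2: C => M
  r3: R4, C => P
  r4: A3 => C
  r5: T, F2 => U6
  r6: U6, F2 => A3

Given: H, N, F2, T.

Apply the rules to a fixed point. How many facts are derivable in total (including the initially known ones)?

[1] r5 [T, F2 => U6]. ⇒ new: U6.
[2] r6 [U6, F2 => A3]. ⇒ new: A3.
[3] r4 [A3 => C]. ⇒ new: C.
[4] r2 [C => M]. ⇒ new: M.
[5] r1 [M => W]. ⇒ new: W.
Closure: {A3, C, F2, H, M, N, T, U6, W} — 9 facts.

9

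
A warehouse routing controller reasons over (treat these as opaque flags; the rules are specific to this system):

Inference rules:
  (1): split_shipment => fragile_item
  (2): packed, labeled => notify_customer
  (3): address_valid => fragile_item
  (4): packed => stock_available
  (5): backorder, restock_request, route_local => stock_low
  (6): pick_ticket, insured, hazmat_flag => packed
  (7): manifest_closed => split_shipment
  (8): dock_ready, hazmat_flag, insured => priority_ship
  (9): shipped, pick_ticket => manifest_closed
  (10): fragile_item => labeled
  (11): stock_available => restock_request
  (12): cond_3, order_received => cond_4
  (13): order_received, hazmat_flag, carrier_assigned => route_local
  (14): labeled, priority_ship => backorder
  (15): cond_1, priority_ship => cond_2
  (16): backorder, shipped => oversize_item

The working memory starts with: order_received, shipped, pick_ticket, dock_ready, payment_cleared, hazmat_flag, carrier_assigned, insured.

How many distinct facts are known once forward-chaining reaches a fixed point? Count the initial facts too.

Round 1 — (6), (8), (9), (13), derive packed, priority_ship, manifest_closed, route_local.
Round 2 — (4), (7), derive stock_available, split_shipment.
Round 3 — (1), (11), derive fragile_item, restock_request.
Round 4 — (10), derive labeled.
Round 5 — (2), (14), derive notify_customer, backorder.
Round 6 — (5), (16), derive stock_low, oversize_item.
Closure: {backorder, carrier_assigned, dock_ready, fragile_item, hazmat_flag, insured, labeled, manifest_closed, notify_customer, order_received, oversize_item, packed, payment_cleared, pick_ticket, priority_ship, restock_request, route_local, shipped, split_shipment, stock_available, stock_low} — 21 facts.

21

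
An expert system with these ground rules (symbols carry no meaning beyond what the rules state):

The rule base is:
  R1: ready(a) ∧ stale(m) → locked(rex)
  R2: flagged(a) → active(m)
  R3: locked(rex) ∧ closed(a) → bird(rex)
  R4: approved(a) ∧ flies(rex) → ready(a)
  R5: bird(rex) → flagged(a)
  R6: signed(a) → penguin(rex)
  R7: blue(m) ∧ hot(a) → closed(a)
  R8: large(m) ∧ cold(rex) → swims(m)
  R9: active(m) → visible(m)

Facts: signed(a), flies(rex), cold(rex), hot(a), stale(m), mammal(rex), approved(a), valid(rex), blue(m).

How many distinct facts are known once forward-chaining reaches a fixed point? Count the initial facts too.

17

Round 1 — R4, R6, R7, derive ready(a), penguin(rex), closed(a).
Round 2 — R1, derive locked(rex).
Round 3 — R3, derive bird(rex).
Round 4 — R5, derive flagged(a).
Round 5 — R2, derive active(m).
Round 6 — R9, derive visible(m).
Closure: {active(m), approved(a), bird(rex), blue(m), closed(a), cold(rex), flagged(a), flies(rex), hot(a), locked(rex), mammal(rex), penguin(rex), ready(a), signed(a), stale(m), valid(rex), visible(m)} — 17 facts.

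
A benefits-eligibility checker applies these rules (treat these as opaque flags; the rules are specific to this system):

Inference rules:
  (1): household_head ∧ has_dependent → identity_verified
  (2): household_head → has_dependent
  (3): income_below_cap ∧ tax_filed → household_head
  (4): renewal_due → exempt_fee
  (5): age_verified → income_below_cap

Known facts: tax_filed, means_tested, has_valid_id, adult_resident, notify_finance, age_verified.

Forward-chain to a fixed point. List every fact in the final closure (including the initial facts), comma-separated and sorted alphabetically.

Round 1: (5) [age_verified → income_below_cap]. Adds income_below_cap.
Round 2: (3) [income_below_cap ∧ tax_filed → household_head]. Adds household_head.
Round 3: (2) [household_head → has_dependent]. Adds has_dependent.
Round 4: (1) [household_head ∧ has_dependent → identity_verified]. Adds identity_verified.

adult_resident, age_verified, has_dependent, has_valid_id, household_head, identity_verified, income_below_cap, means_tested, notify_finance, tax_filed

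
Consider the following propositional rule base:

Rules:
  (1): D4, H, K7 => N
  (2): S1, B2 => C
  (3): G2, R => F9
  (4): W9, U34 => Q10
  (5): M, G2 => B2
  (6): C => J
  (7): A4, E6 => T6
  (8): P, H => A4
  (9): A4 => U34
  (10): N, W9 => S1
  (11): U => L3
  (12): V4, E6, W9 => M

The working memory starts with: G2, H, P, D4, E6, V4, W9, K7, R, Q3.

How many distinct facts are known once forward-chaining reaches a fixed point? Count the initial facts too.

21

Round 1 — (1), (3), (8), (12), derive N, F9, A4, M.
Round 2 — (5), (7), (9), (10), derive B2, T6, U34, S1.
Round 3 — (2), (4), derive C, Q10.
Round 4 — (6), derive J.
Closure: {A4, B2, C, D4, E6, F9, G2, H, J, K7, M, N, P, Q10, Q3, R, S1, T6, U34, V4, W9} — 21 facts.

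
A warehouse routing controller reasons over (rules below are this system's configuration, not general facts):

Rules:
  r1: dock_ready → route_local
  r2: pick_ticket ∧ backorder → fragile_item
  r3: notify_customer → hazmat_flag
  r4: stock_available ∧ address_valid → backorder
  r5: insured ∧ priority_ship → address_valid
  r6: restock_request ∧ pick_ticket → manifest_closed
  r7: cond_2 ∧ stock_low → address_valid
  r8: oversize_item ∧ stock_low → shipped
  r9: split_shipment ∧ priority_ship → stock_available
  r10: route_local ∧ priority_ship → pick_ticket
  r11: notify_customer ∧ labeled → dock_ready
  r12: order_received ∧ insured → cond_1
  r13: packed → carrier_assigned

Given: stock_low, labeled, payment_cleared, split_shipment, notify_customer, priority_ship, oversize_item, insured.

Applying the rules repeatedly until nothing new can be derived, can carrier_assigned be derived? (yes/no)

no

[1] r3 [notify_customer → hazmat_flag]; r5 [insured ∧ priority_ship → address_valid]; r8 [oversize_item ∧ stock_low → shipped]; r9 [split_shipment ∧ priority_ship → stock_available]; r11 [notify_customer ∧ labeled → dock_ready]. ⇒ new: hazmat_flag, address_valid, shipped, stock_available, dock_ready.
[2] r1 [dock_ready → route_local]; r4 [stock_available ∧ address_valid → backorder]. ⇒ new: route_local, backorder.
[3] r10 [route_local ∧ priority_ship → pick_ticket]. ⇒ new: pick_ticket.
[4] r2 [pick_ticket ∧ backorder → fragile_item]. ⇒ new: fragile_item.
Fixed point reached. carrier_assigned is concluded only by r13; r13 needs packed (never derived).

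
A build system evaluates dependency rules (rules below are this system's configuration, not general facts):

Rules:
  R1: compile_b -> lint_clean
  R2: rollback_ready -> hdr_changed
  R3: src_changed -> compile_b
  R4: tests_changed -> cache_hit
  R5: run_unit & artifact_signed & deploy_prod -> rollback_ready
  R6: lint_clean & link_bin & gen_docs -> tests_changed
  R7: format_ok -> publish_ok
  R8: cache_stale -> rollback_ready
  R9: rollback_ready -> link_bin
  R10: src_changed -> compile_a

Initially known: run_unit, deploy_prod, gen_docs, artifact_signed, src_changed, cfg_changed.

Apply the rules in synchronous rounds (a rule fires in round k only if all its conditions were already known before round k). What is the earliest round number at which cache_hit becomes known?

4

Round 1 — R3, R5, R10, derive compile_b, rollback_ready, compile_a.
Round 2 — R1, R2, R9, derive lint_clean, hdr_changed, link_bin.
Round 3 — R6, derive tests_changed.
Round 4 — R4, derive cache_hit.
cache_hit first appears in round 4.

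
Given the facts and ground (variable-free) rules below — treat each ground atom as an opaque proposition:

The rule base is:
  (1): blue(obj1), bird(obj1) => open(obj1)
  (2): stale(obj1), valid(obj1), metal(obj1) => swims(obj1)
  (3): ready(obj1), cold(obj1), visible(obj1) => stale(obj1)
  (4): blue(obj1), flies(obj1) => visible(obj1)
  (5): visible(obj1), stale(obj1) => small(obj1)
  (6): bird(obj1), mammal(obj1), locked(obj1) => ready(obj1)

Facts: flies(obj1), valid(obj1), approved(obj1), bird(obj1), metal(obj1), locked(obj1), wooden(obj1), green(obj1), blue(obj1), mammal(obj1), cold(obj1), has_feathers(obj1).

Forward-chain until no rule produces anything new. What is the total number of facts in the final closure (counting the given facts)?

[1] (1) [blue(obj1), bird(obj1) => open(obj1)]; (4) [blue(obj1), flies(obj1) => visible(obj1)]; (6) [bird(obj1), mammal(obj1), locked(obj1) => ready(obj1)]. ⇒ new: open(obj1), visible(obj1), ready(obj1).
[2] (3) [ready(obj1), cold(obj1), visible(obj1) => stale(obj1)]. ⇒ new: stale(obj1).
[3] (2) [stale(obj1), valid(obj1), metal(obj1) => swims(obj1)]; (5) [visible(obj1), stale(obj1) => small(obj1)]. ⇒ new: swims(obj1), small(obj1).
Closure: {approved(obj1), bird(obj1), blue(obj1), cold(obj1), flies(obj1), green(obj1), has_feathers(obj1), locked(obj1), mammal(obj1), metal(obj1), open(obj1), ready(obj1), small(obj1), stale(obj1), swims(obj1), valid(obj1), visible(obj1), wooden(obj1)} — 18 facts.

18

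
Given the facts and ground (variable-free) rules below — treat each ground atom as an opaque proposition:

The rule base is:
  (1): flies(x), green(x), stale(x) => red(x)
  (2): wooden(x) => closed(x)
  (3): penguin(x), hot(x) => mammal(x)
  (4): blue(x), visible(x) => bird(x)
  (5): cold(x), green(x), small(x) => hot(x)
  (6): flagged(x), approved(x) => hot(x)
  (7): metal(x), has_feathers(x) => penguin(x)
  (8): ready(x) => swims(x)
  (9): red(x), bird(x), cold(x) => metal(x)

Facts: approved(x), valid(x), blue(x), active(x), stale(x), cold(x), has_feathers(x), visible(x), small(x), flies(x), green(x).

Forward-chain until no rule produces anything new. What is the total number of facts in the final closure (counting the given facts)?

17

Round 1: (1) [flies(x), green(x), stale(x) => red(x)]; (4) [blue(x), visible(x) => bird(x)]; (5) [cold(x), green(x), small(x) => hot(x)]. New: red(x), bird(x), hot(x).
Round 2: (9) [red(x), bird(x), cold(x) => metal(x)]. New: metal(x).
Round 3: (7) [metal(x), has_feathers(x) => penguin(x)]. New: penguin(x).
Round 4: (3) [penguin(x), hot(x) => mammal(x)]. New: mammal(x).
Closure: {active(x), approved(x), bird(x), blue(x), cold(x), flies(x), green(x), has_feathers(x), hot(x), mammal(x), metal(x), penguin(x), red(x), small(x), stale(x), valid(x), visible(x)} — 17 facts.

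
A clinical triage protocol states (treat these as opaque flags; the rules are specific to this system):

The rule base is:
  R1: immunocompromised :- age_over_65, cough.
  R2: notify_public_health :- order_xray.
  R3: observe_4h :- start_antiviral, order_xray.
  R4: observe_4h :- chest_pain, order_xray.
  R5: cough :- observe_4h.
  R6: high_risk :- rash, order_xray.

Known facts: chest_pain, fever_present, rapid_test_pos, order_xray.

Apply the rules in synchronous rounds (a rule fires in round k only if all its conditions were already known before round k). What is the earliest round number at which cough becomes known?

[1] R2 [notify_public_health :- order_xray.]; R4 [observe_4h :- chest_pain, order_xray.]. ⇒ new: notify_public_health, observe_4h.
[2] R5 [cough :- observe_4h.]. ⇒ new: cough.
cough first appears in round 2.

2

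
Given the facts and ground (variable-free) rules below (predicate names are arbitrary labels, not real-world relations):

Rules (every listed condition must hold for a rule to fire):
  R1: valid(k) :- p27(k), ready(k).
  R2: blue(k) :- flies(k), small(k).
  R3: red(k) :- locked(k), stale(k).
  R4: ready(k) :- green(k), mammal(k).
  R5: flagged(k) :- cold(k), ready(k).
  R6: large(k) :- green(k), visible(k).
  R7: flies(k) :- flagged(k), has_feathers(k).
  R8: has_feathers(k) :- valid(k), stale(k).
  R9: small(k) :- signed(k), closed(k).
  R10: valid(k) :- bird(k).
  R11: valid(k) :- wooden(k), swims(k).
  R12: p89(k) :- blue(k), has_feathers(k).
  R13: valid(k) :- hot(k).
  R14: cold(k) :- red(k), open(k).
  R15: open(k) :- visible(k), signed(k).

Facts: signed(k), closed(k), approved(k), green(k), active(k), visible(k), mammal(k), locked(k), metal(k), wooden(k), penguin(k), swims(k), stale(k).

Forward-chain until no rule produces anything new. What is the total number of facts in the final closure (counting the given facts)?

Round 1: R3 [red(k) :- locked(k), stale(k).]; R4 [ready(k) :- green(k), mammal(k).]; R6 [large(k) :- green(k), visible(k).]; R9 [small(k) :- signed(k), closed(k).]; R11 [valid(k) :- wooden(k), swims(k).]; R15 [open(k) :- visible(k), signed(k).]. New: red(k), ready(k), large(k), small(k), valid(k), open(k).
Round 2: R8 [has_feathers(k) :- valid(k), stale(k).]; R14 [cold(k) :- red(k), open(k).]. New: has_feathers(k), cold(k).
Round 3: R5 [flagged(k) :- cold(k), ready(k).]. New: flagged(k).
Round 4: R7 [flies(k) :- flagged(k), has_feathers(k).]. New: flies(k).
Round 5: R2 [blue(k) :- flies(k), small(k).]. New: blue(k).
Round 6: R12 [p89(k) :- blue(k), has_feathers(k).]. New: p89(k).
Closure: {active(k), approved(k), blue(k), closed(k), cold(k), flagged(k), flies(k), green(k), has_feathers(k), large(k), locked(k), mammal(k), metal(k), open(k), p89(k), penguin(k), ready(k), red(k), signed(k), small(k), stale(k), swims(k), valid(k), visible(k), wooden(k)} — 25 facts.

25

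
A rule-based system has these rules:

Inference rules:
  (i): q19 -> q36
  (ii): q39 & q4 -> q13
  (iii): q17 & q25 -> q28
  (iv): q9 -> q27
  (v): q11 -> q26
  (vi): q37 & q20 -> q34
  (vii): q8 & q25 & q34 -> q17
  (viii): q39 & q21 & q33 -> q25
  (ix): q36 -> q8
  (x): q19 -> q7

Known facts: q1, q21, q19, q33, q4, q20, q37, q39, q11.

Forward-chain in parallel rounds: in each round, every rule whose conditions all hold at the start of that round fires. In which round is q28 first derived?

4

Round 1: (i) [q19 -> q36]; (ii) [q39 & q4 -> q13]; (v) [q11 -> q26]; (vi) [q37 & q20 -> q34]; (viii) [q39 & q21 & q33 -> q25]; (x) [q19 -> q7]. New: q36, q13, q26, q34, q25, q7.
Round 2: (ix) [q36 -> q8]. New: q8.
Round 3: (vii) [q8 & q25 & q34 -> q17]. New: q17.
Round 4: (iii) [q17 & q25 -> q28]. New: q28.
q28 first appears in round 4.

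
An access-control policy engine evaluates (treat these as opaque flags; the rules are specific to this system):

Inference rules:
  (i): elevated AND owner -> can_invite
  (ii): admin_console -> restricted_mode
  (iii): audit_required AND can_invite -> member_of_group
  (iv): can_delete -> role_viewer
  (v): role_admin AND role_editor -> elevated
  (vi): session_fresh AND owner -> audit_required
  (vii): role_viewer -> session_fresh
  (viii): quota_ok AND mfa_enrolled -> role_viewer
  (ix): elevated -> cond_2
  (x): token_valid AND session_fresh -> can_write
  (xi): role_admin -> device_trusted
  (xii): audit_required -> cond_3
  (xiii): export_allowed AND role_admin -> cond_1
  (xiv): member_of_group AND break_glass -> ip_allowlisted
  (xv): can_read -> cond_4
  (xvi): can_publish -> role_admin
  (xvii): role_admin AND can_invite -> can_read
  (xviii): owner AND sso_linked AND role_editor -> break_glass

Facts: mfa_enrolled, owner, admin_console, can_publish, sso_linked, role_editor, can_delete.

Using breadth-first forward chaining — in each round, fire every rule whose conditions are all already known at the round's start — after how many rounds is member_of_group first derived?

4

Round 1: (ii) [admin_console -> restricted_mode]; (iv) [can_delete -> role_viewer]; (xvi) [can_publish -> role_admin]; (xviii) [owner AND sso_linked AND role_editor -> break_glass]. Adds restricted_mode, role_viewer, role_admin, break_glass.
Round 2: (v) [role_admin AND role_editor -> elevated]; (vii) [role_viewer -> session_fresh]; (xi) [role_admin -> device_trusted]. Adds elevated, session_fresh, device_trusted.
Round 3: (i) [elevated AND owner -> can_invite]; (vi) [session_fresh AND owner -> audit_required]; (ix) [elevated -> cond_2]. Adds can_invite, audit_required, cond_2.
Round 4: (iii) [audit_required AND can_invite -> member_of_group]; (xii) [audit_required -> cond_3]; (xvii) [role_admin AND can_invite -> can_read]. Adds member_of_group, cond_3, can_read.
member_of_group first appears in round 4.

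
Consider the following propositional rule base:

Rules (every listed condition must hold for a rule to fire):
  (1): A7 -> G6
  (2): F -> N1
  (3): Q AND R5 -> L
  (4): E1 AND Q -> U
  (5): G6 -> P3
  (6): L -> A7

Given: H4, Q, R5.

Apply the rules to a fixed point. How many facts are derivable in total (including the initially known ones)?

Round 1 fires (3), giving L.
Round 2 fires (6), giving A7.
Round 3 fires (1), giving G6.
Round 4 fires (5), giving P3.
Closure: {A7, G6, H4, L, P3, Q, R5} — 7 facts.

7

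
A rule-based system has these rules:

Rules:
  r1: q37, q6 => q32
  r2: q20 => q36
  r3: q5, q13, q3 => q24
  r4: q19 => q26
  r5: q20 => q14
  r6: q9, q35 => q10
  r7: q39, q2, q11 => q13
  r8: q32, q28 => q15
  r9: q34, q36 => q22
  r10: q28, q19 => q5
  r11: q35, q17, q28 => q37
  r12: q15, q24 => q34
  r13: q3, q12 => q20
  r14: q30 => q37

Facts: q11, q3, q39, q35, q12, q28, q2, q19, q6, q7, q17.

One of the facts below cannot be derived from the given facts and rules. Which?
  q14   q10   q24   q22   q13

q10

Round 1 fires r4, r7, r10, r11, r13, giving q26, q13, q5, q37, q20.
Round 2 fires r1, r2, r3, r5, giving q32, q36, q24, q14.
Round 3 fires r8, giving q15.
Round 4 fires r12, giving q34.
Round 5 fires r9, giving q22.
Derived: q13 (round 1), q24 (round 2), q22 (round 5), q14 (round 2). q10 never appears in any round.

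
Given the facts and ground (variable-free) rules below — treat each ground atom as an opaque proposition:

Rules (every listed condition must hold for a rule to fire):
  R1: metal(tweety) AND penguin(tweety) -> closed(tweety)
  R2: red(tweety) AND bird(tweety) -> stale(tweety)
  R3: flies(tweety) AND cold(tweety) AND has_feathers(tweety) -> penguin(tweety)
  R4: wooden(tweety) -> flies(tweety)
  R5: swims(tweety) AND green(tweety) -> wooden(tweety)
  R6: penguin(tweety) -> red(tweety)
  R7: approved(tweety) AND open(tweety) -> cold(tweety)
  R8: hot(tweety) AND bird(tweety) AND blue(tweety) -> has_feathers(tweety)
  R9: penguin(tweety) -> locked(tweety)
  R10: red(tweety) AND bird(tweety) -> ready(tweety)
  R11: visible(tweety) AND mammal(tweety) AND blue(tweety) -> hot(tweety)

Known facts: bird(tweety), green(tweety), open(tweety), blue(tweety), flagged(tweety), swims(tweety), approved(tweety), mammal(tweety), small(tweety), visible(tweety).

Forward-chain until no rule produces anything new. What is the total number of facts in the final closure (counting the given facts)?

Round 1: R5 [swims(tweety) AND green(tweety) -> wooden(tweety)]; R7 [approved(tweety) AND open(tweety) -> cold(tweety)]; R11 [visible(tweety) AND mammal(tweety) AND blue(tweety) -> hot(tweety)]. Adds wooden(tweety), cold(tweety), hot(tweety).
Round 2: R4 [wooden(tweety) -> flies(tweety)]; R8 [hot(tweety) AND bird(tweety) AND blue(tweety) -> has_feathers(tweety)]. Adds flies(tweety), has_feathers(tweety).
Round 3: R3 [flies(tweety) AND cold(tweety) AND has_feathers(tweety) -> penguin(tweety)]. Adds penguin(tweety).
Round 4: R6 [penguin(tweety) -> red(tweety)]; R9 [penguin(tweety) -> locked(tweety)]. Adds red(tweety), locked(tweety).
Round 5: R2 [red(tweety) AND bird(tweety) -> stale(tweety)]; R10 [red(tweety) AND bird(tweety) -> ready(tweety)]. Adds stale(tweety), ready(tweety).
Closure: {approved(tweety), bird(tweety), blue(tweety), cold(tweety), flagged(tweety), flies(tweety), green(tweety), has_feathers(tweety), hot(tweety), locked(tweety), mammal(tweety), open(tweety), penguin(tweety), ready(tweety), red(tweety), small(tweety), stale(tweety), swims(tweety), visible(tweety), wooden(tweety)} — 20 facts.

20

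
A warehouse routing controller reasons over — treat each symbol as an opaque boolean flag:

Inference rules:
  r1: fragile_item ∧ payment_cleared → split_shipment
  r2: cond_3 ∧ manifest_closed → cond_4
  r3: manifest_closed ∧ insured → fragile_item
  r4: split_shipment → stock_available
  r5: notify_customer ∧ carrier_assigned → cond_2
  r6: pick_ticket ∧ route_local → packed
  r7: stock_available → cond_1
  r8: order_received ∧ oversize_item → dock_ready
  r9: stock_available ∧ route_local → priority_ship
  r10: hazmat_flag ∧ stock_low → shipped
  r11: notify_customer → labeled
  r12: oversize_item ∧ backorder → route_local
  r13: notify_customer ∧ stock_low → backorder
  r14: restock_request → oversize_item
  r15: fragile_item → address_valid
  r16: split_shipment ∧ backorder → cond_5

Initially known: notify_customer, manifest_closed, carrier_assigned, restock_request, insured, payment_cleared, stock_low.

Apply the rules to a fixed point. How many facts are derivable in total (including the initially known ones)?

19

Round 1: r3 [manifest_closed ∧ insured → fragile_item]; r5 [notify_customer ∧ carrier_assigned → cond_2]; r11 [notify_customer → labeled]; r13 [notify_customer ∧ stock_low → backorder]; r14 [restock_request → oversize_item]. New: fragile_item, cond_2, labeled, backorder, oversize_item.
Round 2: r1 [fragile_item ∧ payment_cleared → split_shipment]; r12 [oversize_item ∧ backorder → route_local]; r15 [fragile_item → address_valid]. New: split_shipment, route_local, address_valid.
Round 3: r4 [split_shipment → stock_available]; r16 [split_shipment ∧ backorder → cond_5]. New: stock_available, cond_5.
Round 4: r7 [stock_available → cond_1]; r9 [stock_available ∧ route_local → priority_ship]. New: cond_1, priority_ship.
Closure: {address_valid, backorder, carrier_assigned, cond_1, cond_2, cond_5, fragile_item, insured, labeled, manifest_closed, notify_customer, oversize_item, payment_cleared, priority_ship, restock_request, route_local, split_shipment, stock_available, stock_low} — 19 facts.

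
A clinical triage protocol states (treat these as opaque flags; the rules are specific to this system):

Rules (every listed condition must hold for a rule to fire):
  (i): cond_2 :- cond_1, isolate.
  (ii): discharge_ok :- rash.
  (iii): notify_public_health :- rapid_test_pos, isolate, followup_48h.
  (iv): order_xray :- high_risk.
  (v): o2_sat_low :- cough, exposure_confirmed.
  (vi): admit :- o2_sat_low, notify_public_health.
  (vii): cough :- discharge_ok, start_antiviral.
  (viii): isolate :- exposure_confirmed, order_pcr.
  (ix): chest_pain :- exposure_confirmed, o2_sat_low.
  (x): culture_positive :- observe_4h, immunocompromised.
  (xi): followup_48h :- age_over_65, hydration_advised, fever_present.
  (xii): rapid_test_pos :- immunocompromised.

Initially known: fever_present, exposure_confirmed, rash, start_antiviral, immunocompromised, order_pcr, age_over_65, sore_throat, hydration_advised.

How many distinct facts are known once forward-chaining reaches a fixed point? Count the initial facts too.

18

Round 1: (ii) [discharge_ok :- rash.]; (viii) [isolate :- exposure_confirmed, order_pcr.]; (xi) [followup_48h :- age_over_65, hydration_advised, fever_present.]; (xii) [rapid_test_pos :- immunocompromised.]. Adds discharge_ok, isolate, followup_48h, rapid_test_pos.
Round 2: (iii) [notify_public_health :- rapid_test_pos, isolate, followup_48h.]; (vii) [cough :- discharge_ok, start_antiviral.]. Adds notify_public_health, cough.
Round 3: (v) [o2_sat_low :- cough, exposure_confirmed.]. Adds o2_sat_low.
Round 4: (vi) [admit :- o2_sat_low, notify_public_health.]; (ix) [chest_pain :- exposure_confirmed, o2_sat_low.]. Adds admit, chest_pain.
Closure: {admit, age_over_65, chest_pain, cough, discharge_ok, exposure_confirmed, fever_present, followup_48h, hydration_advised, immunocompromised, isolate, notify_public_health, o2_sat_low, order_pcr, rapid_test_pos, rash, sore_throat, start_antiviral} — 18 facts.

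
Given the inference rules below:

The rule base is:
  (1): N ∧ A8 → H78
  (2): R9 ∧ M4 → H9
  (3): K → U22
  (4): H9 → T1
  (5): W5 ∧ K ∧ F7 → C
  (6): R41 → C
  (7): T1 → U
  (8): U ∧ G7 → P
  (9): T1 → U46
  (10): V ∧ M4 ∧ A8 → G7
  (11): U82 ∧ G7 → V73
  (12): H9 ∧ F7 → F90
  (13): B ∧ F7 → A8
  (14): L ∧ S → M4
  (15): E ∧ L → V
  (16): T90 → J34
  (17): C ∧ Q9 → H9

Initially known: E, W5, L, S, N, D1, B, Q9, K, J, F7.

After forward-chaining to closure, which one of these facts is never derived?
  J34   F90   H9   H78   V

Round 1: (3) [K → U22]; (5) [W5 ∧ K ∧ F7 → C]; (13) [B ∧ F7 → A8]; (14) [L ∧ S → M4]; (15) [E ∧ L → V]. New: U22, C, A8, M4, V.
Round 2: (1) [N ∧ A8 → H78]; (10) [V ∧ M4 ∧ A8 → G7]; (17) [C ∧ Q9 → H9]. New: H78, G7, H9.
Round 3: (4) [H9 → T1]; (12) [H9 ∧ F7 → F90]. New: T1, F90.
Round 4: (7) [T1 → U]; (9) [T1 → U46]. New: U, U46.
Round 5: (8) [U ∧ G7 → P]. New: P.
Derived: F90 (round 3), H9 (round 2), V (round 1), H78 (round 2). J34 never appears in any round.

J34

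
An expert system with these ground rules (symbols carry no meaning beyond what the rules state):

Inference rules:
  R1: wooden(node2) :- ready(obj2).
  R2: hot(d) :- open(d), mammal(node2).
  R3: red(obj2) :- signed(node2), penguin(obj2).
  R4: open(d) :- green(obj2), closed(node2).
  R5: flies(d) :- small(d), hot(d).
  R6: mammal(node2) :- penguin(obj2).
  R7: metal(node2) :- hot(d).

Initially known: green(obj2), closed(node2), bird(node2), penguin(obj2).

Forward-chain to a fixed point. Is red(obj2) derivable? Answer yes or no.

no

Round 1 fires R4, R6, giving open(d), mammal(node2).
Round 2 fires R2, giving hot(d).
Round 3 fires R7, giving metal(node2).
Fixed point reached. red(obj2) is concluded only by R3; R3 needs signed(node2) (never derived).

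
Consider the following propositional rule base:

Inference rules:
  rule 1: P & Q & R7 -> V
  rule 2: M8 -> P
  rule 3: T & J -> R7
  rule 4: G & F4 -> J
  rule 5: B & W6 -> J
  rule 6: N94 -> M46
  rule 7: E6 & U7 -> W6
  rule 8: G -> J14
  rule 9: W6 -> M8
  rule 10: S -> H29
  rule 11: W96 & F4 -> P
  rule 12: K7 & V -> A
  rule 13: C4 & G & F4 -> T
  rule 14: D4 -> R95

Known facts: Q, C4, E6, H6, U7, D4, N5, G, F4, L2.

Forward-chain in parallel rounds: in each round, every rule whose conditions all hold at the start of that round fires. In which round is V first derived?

Round 1 — rule 4, rule 7, rule 8, rule 13, rule 14, derive J, W6, J14, T, R95.
Round 2 — rule 3, rule 9, derive R7, M8.
Round 3 — rule 2, derive P.
Round 4 — rule 1, derive V.
V first appears in round 4.

4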